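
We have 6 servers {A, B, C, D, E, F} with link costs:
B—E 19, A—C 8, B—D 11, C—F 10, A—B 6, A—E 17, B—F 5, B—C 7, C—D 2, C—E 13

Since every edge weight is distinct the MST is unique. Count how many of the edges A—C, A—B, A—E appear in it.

Sort edges by weight, then run Kruskal:
C—D (2): add. Components now {A} {B} {C,D} {E} {F}
B—F (5): add. Components now {A} {B,F} {C,D} {E}
A—B (6): add. Components now {A,B,F} {C,D} {E}
B—C (7): add. Components now {A,B,C,D,F} {E}
A—C (8): skip — A and C already connected.
C—F (10): skip — C and F already connected.
B—D (11): skip — B and D already connected.
C—E (13): add. Components now {A,B,C,D,E,F}
MST edge set: {C—D, B—F, A—B, B—C, C—E}.
Of the listed edges, {A—B} are in the MST → 1.

1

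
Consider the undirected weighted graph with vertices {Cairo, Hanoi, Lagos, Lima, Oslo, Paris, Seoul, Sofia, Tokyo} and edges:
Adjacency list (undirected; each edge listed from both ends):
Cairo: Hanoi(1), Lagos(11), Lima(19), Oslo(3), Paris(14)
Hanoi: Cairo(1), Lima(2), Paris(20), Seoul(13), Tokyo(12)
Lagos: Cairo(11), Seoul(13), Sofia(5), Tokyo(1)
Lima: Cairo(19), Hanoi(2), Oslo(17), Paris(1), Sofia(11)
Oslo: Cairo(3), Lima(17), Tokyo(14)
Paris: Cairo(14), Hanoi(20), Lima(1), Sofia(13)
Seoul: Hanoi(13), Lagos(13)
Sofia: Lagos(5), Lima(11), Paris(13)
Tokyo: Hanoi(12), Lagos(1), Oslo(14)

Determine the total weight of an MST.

Prim, starting at Seoul.
Step 1: cheapest edge leaving the tree is Hanoi-Seoul (13); add Hanoi.
Step 2: cheapest edge leaving the tree is Cairo-Hanoi (1); add Cairo.
Step 3: cheapest edge leaving the tree is Hanoi-Lima (2); add Lima.
Step 4: cheapest edge leaving the tree is Lima-Paris (1); add Paris.
Step 5: cheapest edge leaving the tree is Cairo-Oslo (3); add Oslo.
Step 6: cheapest edge leaving the tree is Cairo-Lagos (11); add Lagos.
Step 7: cheapest edge leaving the tree is Lagos-Tokyo (1); add Tokyo.
Step 8: cheapest edge leaving the tree is Lagos-Sofia (5); add Sofia.
MST edges: Hanoi-Seoul, Cairo-Hanoi, Hanoi-Lima, Lima-Paris, Cairo-Oslo, Cairo-Lagos, Lagos-Tokyo, Lagos-Sofia; total weight 13+1+2+1+3+11+1+5 = 37.

37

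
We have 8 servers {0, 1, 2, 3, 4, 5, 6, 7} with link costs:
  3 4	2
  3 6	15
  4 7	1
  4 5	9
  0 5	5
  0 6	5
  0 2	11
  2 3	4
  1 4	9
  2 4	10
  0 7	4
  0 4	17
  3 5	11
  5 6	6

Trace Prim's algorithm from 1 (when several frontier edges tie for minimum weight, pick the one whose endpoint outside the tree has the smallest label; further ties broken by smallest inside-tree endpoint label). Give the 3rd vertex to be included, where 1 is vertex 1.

Grow the tree from 1 using Prim:
Step 1: frontier [1 4 9] → take 1 4 (9); add 4.
Step 2: frontier [4 7 1, 3 4 2, 4 5 9, 2 4 10, 0 4 17] → take 4 7 (1); add 7.
Step 3: frontier [3 4 2, 4 5 9, 2 4 10, 0 4 17, 0 7 4] → take 3 4 (2); add 3.
Step 4: frontier [2 3 4, 3 5 11, 3 6 15, 4 5 9, 2 4 10, 0 4 17, 0 7 4] → take 0 7 (4); add 0.
Step 5: frontier [0 5 5, 0 6 5, 0 2 11, 2 3 4, 3 5 11, 3 6 15, 4 5 9, 2 4 10] → take 2 3 (4); add 2.
Step 6: frontier [0 5 5, 0 6 5, 3 5 11, 3 6 15, 4 5 9] → take 0 5 (5); add 5.
Step 7: frontier [0 6 5, 3 6 15, 5 6 6] → take 0 6 (5); add 6.
Vertex order: 1, 4, 7, 3, 0, 2, 5, 6. The 3rd vertex is 7.

7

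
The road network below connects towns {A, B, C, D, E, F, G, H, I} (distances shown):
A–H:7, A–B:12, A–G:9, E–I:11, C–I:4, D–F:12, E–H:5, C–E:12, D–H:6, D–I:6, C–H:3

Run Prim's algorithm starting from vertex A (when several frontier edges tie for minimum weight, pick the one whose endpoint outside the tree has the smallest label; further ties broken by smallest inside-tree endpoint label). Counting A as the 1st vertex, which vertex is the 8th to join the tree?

Grow the tree from A using Prim:
Step 1: frontier [A–H 7, A–G 9, A–B 12] → take A–H (7); add H.
Step 2: frontier [A–G 9, A–B 12, C–H 3, E–H 5, D–H 6] → take C–H (3); add C.
Step 3: frontier [A–G 9, A–B 12, C–I 4, C–E 12, E–H 5, D–H 6] → take C–I (4); add I.
Step 4: frontier [A–G 9, A–B 12, C–E 12, E–H 5, D–H 6, D–I 6, E–I 11] → take E–H (5); add E.
Step 5: frontier [A–G 9, A–B 12, D–H 6, D–I 6] → take D–H (6); add D.
Step 6: frontier [A–G 9, A–B 12, D–F 12] → take A–G (9); add G.
Step 7: frontier [A–B 12, D–F 12] → take A–B (12); add B.
Step 8: frontier [D–F 12] → take D–F (12); add F.
Vertex order: A, H, C, I, E, D, G, B, F. The 8th vertex is B.

B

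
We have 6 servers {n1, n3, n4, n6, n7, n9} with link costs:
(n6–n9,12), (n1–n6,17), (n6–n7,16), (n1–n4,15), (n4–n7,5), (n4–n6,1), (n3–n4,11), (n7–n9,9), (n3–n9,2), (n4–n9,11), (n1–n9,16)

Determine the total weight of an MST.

Kruskal: consider edges lightest-first.
n4–n6 (1): add — endpoints in different components.
n3–n9 (2): add — endpoints in different components.
n4–n7 (5): add — endpoints in different components.
n7–n9 (9): add — endpoints in different components.
n3–n4 (11): skip — n4 and n3 already connected.
n4–n9 (11): skip — n4 and n9 already connected.
n6–n9 (12): skip — n9 and n6 already connected.
n1–n4 (15): add — endpoints in different components.
MST edges: n4–n6, n3–n9, n4–n7, n7–n9, n1–n4; total weight 1+2+5+9+15 = 32.

32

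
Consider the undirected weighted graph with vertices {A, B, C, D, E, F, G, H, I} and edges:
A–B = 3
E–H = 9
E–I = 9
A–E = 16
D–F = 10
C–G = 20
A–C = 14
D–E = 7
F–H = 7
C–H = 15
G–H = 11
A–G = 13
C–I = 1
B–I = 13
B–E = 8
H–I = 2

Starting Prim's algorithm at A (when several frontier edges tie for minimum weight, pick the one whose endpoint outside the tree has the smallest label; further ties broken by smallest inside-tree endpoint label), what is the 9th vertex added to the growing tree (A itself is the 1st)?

Grow the tree from A using Prim:
Step 1: cheapest edge leaving the tree is A–B (3); add B.
Step 2: cheapest edge leaving the tree is B–E (8); add E.
Step 3: cheapest edge leaving the tree is D–E (7); add D.
Step 4: cheapest edge leaving the tree is E–H (9); add H.
Step 5: cheapest edge leaving the tree is H–I (2); add I.
Step 6: cheapest edge leaving the tree is C–I (1); add C.
Step 7: cheapest edge leaving the tree is F–H (7); add F.
Step 8: cheapest edge leaving the tree is G–H (11); add G.
Vertex order: A, B, E, D, H, I, C, F, G. The 9th vertex is G.

G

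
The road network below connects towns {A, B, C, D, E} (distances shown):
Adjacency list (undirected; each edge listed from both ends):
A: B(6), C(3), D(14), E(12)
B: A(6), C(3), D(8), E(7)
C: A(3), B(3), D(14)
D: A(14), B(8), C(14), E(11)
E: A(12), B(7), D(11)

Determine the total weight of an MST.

21

Kruskal's algorithm — process edges by increasing weight (ties by edge label):
A C (3): add — endpoints in different components.
B C (3): add — endpoints in different components.
A B (6): skip — A and B already connected.
B E (7): add — endpoints in different components.
B D (8): add — endpoints in different components.
MST edges: A C, B C, B E, B D; total weight 3+3+7+8 = 21.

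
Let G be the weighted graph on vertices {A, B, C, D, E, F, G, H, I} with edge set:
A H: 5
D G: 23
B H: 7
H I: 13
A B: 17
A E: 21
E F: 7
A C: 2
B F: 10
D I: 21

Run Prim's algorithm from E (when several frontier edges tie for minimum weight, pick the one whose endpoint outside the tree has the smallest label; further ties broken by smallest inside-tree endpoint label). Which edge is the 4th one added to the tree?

A-H

Prim, starting at E.
Step 1: frontier [E F 7, A E 21] → take E F (7); add F.
Step 2: frontier [A E 21, B F 10] → take B F (10); add B.
Step 3: frontier [B H 7, A B 17, A E 21] → take B H (7); add H.
Step 4: frontier [A B 17, A E 21, A H 5, H I 13] → take A H (5); add A.
Step 5: frontier [A C 2, H I 13] → take A C (2); add C.
Step 6: frontier [H I 13] → take H I (13); add I.
Step 7: frontier [D I 21] → take D I (21); add D.
Step 8: frontier [D G 23] → take D G (23); add G.
The 4th edge added is A H.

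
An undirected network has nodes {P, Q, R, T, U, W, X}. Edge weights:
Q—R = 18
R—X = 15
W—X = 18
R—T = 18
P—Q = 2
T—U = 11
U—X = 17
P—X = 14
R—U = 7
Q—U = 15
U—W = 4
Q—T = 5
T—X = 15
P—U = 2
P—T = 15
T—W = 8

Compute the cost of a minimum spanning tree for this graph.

Grow the tree from R using Prim:
Step 1: cheapest edge leaving the tree is R—U (7); add U.
Step 2: cheapest edge leaving the tree is P—U (2); add P.
Step 3: cheapest edge leaving the tree is P—Q (2); add Q.
Step 4: cheapest edge leaving the tree is U—W (4); add W.
Step 5: cheapest edge leaving the tree is Q—T (5); add T.
Step 6: cheapest edge leaving the tree is P—X (14); add X.
MST edges: R—U, P—U, P—Q, U—W, Q—T, P—X; total weight 7+2+2+4+5+14 = 34.

34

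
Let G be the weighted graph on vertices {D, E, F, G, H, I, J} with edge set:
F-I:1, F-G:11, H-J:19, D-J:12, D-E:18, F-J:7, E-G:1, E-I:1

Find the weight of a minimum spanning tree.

Prim, starting at G.
Step 1: cheapest edge leaving the tree is E-G (1); add E.
Step 2: cheapest edge leaving the tree is E-I (1); add I.
Step 3: cheapest edge leaving the tree is F-I (1); add F.
Step 4: cheapest edge leaving the tree is F-J (7); add J.
Step 5: cheapest edge leaving the tree is D-J (12); add D.
Step 6: cheapest edge leaving the tree is H-J (19); add H.
MST edges: E-G, E-I, F-I, F-J, D-J, H-J; total weight 1+1+1+7+12+19 = 41.

41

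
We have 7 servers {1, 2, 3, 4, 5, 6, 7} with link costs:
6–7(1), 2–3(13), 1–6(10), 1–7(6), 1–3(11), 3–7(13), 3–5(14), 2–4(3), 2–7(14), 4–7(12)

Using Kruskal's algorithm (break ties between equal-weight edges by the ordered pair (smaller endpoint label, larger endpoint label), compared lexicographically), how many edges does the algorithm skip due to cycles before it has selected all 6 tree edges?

4

Kruskal: consider edges lightest-first.
6–7 (1): add — endpoints in different components.
2–4 (3): add — endpoints in different components.
1–7 (6): add — endpoints in different components.
1–6 (10): skip — 1 and 6 already connected.
1–3 (11): add — endpoints in different components.
4–7 (12): add — endpoints in different components.
2–3 (13): skip — 2 and 3 already connected.
3–7 (13): skip — 3 and 7 already connected.
2–7 (14): skip — 2 and 7 already connected.
3–5 (14): add — endpoints in different components.
Edges rejected before the tree was complete: 4.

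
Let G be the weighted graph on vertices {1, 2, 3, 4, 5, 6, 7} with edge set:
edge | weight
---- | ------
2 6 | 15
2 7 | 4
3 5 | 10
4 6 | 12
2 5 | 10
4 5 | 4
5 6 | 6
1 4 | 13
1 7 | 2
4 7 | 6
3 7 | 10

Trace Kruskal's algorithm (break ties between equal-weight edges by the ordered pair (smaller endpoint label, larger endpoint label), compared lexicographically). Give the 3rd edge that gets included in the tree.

Sort edges by weight, then run Kruskal:
1 7 (2): add — endpoints in different components.
2 7 (4): add — endpoints in different components.
4 5 (4): add — endpoints in different components.
4 7 (6): add — endpoints in different components.
5 6 (6): add — endpoints in different components.
2 5 (10): skip — 2 and 5 already connected.
3 5 (10): add — endpoints in different components.
The 3rd edge added is 4 5.

4-5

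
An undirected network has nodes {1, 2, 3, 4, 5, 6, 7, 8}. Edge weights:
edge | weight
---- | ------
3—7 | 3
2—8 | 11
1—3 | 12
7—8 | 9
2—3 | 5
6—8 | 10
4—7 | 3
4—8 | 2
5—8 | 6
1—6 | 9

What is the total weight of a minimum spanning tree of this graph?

Prim, starting at 7.
Step 1: frontier [3—7 3, 4—7 3, 7—8 9] → take 3—7 (3); add 3.
Step 2: frontier [2—3 5, 1—3 12, 4—7 3, 7—8 9] → take 4—7 (3); add 4.
Step 3: frontier [2—3 5, 1—3 12, 4—8 2, 7—8 9] → take 4—8 (2); add 8.
Step 4: frontier [2—3 5, 1—3 12, 5—8 6, 6—8 10, 2—8 11] → take 2—3 (5); add 2.
Step 5: frontier [1—3 12, 5—8 6, 6—8 10] → take 5—8 (6); add 5.
Step 6: frontier [1—3 12, 6—8 10] → take 6—8 (10); add 6.
Step 7: frontier [1—3 12, 1—6 9] → take 1—6 (9); add 1.
MST edges: 3—7, 4—7, 4—8, 2—3, 5—8, 6—8, 1—6; total weight 3+3+2+5+6+10+9 = 38.

38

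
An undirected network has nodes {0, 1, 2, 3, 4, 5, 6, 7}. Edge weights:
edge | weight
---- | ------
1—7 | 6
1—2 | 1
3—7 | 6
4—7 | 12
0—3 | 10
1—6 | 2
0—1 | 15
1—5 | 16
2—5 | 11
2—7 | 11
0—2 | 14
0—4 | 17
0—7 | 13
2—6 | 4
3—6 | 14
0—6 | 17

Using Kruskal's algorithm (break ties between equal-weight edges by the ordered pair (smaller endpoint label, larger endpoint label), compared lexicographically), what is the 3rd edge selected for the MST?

1-7

Sort edges by weight, then run Kruskal:
1—2 (1): add — endpoints in different components.
1—6 (2): add — endpoints in different components.
2—6 (4): skip — 2 and 6 already connected.
1—7 (6): add — endpoints in different components.
3—7 (6): add — endpoints in different components.
0—3 (10): add — endpoints in different components.
2—5 (11): add — endpoints in different components.
2—7 (11): skip — 2 and 7 already connected.
4—7 (12): add — endpoints in different components.
The 3rd edge added is 1—7.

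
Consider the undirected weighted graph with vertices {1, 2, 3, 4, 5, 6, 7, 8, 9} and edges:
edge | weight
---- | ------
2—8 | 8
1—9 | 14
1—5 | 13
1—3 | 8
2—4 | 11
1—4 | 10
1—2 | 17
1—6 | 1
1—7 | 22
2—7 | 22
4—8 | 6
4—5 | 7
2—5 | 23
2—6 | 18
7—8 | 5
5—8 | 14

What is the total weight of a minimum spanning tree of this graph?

59

Kruskal's algorithm — process edges by increasing weight (ties by edge label):
1—6 (1): add — endpoints in different components.
7—8 (5): add — endpoints in different components.
4—8 (6): add — endpoints in different components.
4—5 (7): add — endpoints in different components.
1—3 (8): add — endpoints in different components.
2—8 (8): add — endpoints in different components.
1—4 (10): add — endpoints in different components.
2—4 (11): skip — 2 and 4 already connected.
1—5 (13): skip — 1 and 5 already connected.
1—9 (14): add — endpoints in different components.
MST edges: 1—6, 7—8, 4—8, 4—5, 1—3, 2—8, 1—4, 1—9; total weight 1+5+6+7+8+8+10+14 = 59.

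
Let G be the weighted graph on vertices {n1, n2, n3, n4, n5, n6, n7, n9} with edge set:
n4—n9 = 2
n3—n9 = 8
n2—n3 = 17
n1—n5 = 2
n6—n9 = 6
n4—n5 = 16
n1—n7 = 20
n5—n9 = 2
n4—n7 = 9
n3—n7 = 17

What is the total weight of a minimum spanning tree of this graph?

46

Grow the tree from n4 using Prim:
Step 1: frontier [n4—n9 2, n4—n7 9, n4—n5 16] → take n4—n9 (2); add n9.
Step 2: frontier [n4—n7 9, n4—n5 16, n5—n9 2, n6—n9 6, n3—n9 8] → take n5—n9 (2); add n5.
Step 3: frontier [n4—n7 9, n1—n5 2, n6—n9 6, n3—n9 8] → take n1—n5 (2); add n1.
Step 4: frontier [n1—n7 20, n4—n7 9, n6—n9 6, n3—n9 8] → take n6—n9 (6); add n6.
Step 5: frontier [n1—n7 20, n4—n7 9, n3—n9 8] → take n3—n9 (8); add n3.
Step 6: frontier [n1—n7 20, n2—n3 17, n3—n7 17, n4—n7 9] → take n4—n7 (9); add n7.
Step 7: frontier [n2—n3 17] → take n2—n3 (17); add n2.
MST edges: n4—n9, n5—n9, n1—n5, n6—n9, n3—n9, n4—n7, n2—n3; total weight 2+2+2+6+8+9+17 = 46.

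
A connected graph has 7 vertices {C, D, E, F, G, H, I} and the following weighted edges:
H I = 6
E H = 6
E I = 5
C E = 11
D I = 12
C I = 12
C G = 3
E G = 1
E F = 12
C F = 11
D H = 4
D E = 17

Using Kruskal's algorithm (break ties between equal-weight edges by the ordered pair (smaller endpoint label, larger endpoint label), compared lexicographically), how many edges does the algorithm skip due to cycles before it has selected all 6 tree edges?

2

Sort edges by weight, then run Kruskal:
E G (1): add. Components now {C} {D} {E,G} {F} {H} {I}
C G (3): add. Components now {C,E,G} {D} {F} {H} {I}
D H (4): add. Components now {C,E,G} {D,H} {F} {I}
E I (5): add. Components now {C,E,G,I} {D,H} {F}
E H (6): add. Components now {C,D,E,G,H,I} {F}
H I (6): skip — H and I already connected.
C E (11): skip — C and E already connected.
C F (11): add. Components now {C,D,E,F,G,H,I}
Edges rejected before the tree was complete: 2.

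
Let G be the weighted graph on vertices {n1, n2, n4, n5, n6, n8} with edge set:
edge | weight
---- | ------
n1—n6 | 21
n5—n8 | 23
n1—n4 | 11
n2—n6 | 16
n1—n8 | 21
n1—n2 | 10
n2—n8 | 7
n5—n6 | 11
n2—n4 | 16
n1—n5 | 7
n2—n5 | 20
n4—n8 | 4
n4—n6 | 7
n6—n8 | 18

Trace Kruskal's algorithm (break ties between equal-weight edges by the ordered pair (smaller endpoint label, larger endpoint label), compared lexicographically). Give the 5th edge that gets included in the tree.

Kruskal: consider edges lightest-first.
n4—n8 (4): add — endpoints in different components.
n1—n5 (7): add — endpoints in different components.
n2—n8 (7): add — endpoints in different components.
n4—n6 (7): add — endpoints in different components.
n1—n2 (10): add — endpoints in different components.
The 5th edge added is n1—n2.

n1-n2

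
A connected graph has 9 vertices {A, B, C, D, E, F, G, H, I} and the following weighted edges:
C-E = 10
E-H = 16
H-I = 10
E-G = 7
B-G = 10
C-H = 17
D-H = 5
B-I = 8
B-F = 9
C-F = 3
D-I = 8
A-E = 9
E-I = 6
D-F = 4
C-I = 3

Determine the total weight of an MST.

Grow the tree from E using Prim:
Step 1: cheapest edge leaving the tree is E-I (6); add I.
Step 2: cheapest edge leaving the tree is C-I (3); add C.
Step 3: cheapest edge leaving the tree is C-F (3); add F.
Step 4: cheapest edge leaving the tree is D-F (4); add D.
Step 5: cheapest edge leaving the tree is D-H (5); add H.
Step 6: cheapest edge leaving the tree is E-G (7); add G.
Step 7: cheapest edge leaving the tree is B-I (8); add B.
Step 8: cheapest edge leaving the tree is A-E (9); add A.
MST edges: E-I, C-I, C-F, D-F, D-H, E-G, B-I, A-E; total weight 6+3+3+4+5+7+8+9 = 45.

45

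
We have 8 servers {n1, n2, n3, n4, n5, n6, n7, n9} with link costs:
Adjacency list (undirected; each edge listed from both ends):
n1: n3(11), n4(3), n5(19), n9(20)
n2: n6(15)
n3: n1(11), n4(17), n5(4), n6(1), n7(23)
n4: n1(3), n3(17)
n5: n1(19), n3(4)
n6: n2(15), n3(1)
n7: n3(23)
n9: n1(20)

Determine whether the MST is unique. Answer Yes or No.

Kruskal: consider edges lightest-first.
n3–n6 (1): add — endpoints in different components.
n1–n4 (3): add — endpoints in different components.
n3–n5 (4): add — endpoints in different components.
n1–n3 (11): add — endpoints in different components.
n2–n6 (15): add — endpoints in different components.
n3–n4 (17): skip — n4 and n3 already connected.
n1–n5 (19): skip — n5 and n1 already connected.
n1–n9 (20): add — endpoints in different components.
n3–n7 (23): add — endpoints in different components.
Every non-tree edge has weight strictly greater than the heaviest edge on the tree path between its endpoints, so the MST is unique.

Yes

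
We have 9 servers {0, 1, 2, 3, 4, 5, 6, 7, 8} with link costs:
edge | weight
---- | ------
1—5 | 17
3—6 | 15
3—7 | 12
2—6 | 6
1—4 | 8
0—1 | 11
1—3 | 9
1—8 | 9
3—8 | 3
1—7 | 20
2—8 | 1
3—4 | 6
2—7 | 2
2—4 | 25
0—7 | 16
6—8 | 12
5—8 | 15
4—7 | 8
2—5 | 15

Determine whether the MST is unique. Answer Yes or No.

No

Sort edges by weight, then run Kruskal:
2—8 (1): add — endpoints in different components.
2—7 (2): add — endpoints in different components.
3—8 (3): add — endpoints in different components.
2—6 (6): add — endpoints in different components.
3—4 (6): add — endpoints in different components.
1—4 (8): add — endpoints in different components.
4—7 (8): skip — 4 and 7 already connected.
1—3 (9): skip — 1 and 3 already connected.
1—8 (9): skip — 1 and 8 already connected.
0—1 (11): add — endpoints in different components.
3—7 (12): skip — 3 and 7 already connected.
6—8 (12): skip — 6 and 8 already connected.
2—5 (15): add — endpoints in different components.
Non-tree edge 5—8 has weight 15, equal to the heaviest edge on its tree cycle — swapping gives another MST of the same weight. Not unique.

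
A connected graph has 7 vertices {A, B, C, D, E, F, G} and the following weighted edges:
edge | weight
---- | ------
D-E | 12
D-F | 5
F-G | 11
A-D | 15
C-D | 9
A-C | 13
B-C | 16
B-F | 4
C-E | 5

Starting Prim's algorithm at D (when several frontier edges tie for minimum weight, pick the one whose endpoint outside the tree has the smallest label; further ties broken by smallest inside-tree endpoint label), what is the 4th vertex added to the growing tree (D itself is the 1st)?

C

Prim, starting at D.
Step 1: frontier [D-F 5, C-D 9, D-E 12, A-D 15] → take D-F (5); add F.
Step 2: frontier [C-D 9, D-E 12, A-D 15, B-F 4, F-G 11] → take B-F (4); add B.
Step 3: frontier [B-C 16, C-D 9, D-E 12, A-D 15, F-G 11] → take C-D (9); add C.
Step 4: frontier [C-E 5, A-C 13, D-E 12, A-D 15, F-G 11] → take C-E (5); add E.
Step 5: frontier [A-C 13, A-D 15, F-G 11] → take F-G (11); add G.
Step 6: frontier [A-C 13, A-D 15] → take A-C (13); add A.
Vertex order: D, F, B, C, E, G, A. The 4th vertex is C.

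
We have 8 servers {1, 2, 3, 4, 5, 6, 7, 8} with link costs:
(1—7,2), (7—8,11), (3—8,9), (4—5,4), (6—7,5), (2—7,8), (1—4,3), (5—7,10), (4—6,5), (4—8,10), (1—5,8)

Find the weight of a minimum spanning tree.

Prim's algorithm from 8:
Step 1: cheapest edge leaving the tree is 3—8 (9); add 3.
Step 2: cheapest edge leaving the tree is 4—8 (10); add 4.
Step 3: cheapest edge leaving the tree is 1—4 (3); add 1.
Step 4: cheapest edge leaving the tree is 1—7 (2); add 7.
Step 5: cheapest edge leaving the tree is 4—5 (4); add 5.
Step 6: cheapest edge leaving the tree is 4—6 (5); add 6.
Step 7: cheapest edge leaving the tree is 2—7 (8); add 2.
MST edges: 3—8, 4—8, 1—4, 1—7, 4—5, 4—6, 2—7; total weight 9+10+3+2+4+5+8 = 41.

41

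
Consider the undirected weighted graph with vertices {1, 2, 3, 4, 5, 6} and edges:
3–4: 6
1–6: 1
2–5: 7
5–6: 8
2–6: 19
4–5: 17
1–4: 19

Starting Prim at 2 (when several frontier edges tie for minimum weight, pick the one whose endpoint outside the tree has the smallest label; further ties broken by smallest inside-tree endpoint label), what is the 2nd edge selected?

5-6

Prim's algorithm from 2:
Step 1: cheapest edge leaving the tree is 2–5 (7); add 5.
Step 2: cheapest edge leaving the tree is 5–6 (8); add 6.
Step 3: cheapest edge leaving the tree is 1–6 (1); add 1.
Step 4: cheapest edge leaving the tree is 4–5 (17); add 4.
Step 5: cheapest edge leaving the tree is 3–4 (6); add 3.
The 2nd edge added is 5–6.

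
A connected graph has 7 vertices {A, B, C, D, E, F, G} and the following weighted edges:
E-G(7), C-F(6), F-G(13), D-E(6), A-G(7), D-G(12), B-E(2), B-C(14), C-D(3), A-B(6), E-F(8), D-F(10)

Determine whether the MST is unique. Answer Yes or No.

Kruskal's algorithm — process edges by increasing weight (ties by edge label):
B-E (2): add. Components now {A} {B,E} {C} {D} {F} {G}
C-D (3): add. Components now {A} {B,E} {C,D} {F} {G}
A-B (6): add. Components now {A,B,E} {C,D} {F} {G}
C-F (6): add. Components now {A,B,E} {C,D,F} {G}
D-E (6): add. Components now {A,B,C,D,E,F} {G}
A-G (7): add. Components now {A,B,C,D,E,F,G}
Non-tree edge E-G has weight 7, equal to the heaviest edge on its tree cycle — swapping gives another MST of the same weight. Not unique.

No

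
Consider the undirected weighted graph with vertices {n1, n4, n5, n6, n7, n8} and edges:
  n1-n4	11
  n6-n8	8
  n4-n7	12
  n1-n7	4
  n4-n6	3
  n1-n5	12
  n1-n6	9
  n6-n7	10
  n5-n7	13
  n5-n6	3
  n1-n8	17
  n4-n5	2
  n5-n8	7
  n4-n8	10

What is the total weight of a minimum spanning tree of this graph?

Sort edges by weight, then run Kruskal:
n4-n5 (2): add — endpoints in different components.
n4-n6 (3): add — endpoints in different components.
n5-n6 (3): skip — n5 and n6 already connected.
n1-n7 (4): add — endpoints in different components.
n5-n8 (7): add — endpoints in different components.
n6-n8 (8): skip — n8 and n6 already connected.
n1-n6 (9): add — endpoints in different components.
MST edges: n4-n5, n4-n6, n1-n7, n5-n8, n1-n6; total weight 2+3+4+7+9 = 25.

25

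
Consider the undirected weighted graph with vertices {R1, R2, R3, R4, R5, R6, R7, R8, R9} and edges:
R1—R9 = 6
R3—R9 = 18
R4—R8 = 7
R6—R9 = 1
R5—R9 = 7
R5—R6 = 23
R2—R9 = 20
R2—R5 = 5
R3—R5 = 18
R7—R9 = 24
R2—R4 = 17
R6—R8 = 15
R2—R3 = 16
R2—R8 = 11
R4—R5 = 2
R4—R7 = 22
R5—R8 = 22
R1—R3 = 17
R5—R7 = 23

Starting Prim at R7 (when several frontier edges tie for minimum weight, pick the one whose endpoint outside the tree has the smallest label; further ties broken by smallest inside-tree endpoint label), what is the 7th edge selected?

Grow the tree from R7 using Prim:
Step 1: cheapest edge leaving the tree is R4—R7 (22); add R4.
Step 2: cheapest edge leaving the tree is R4—R5 (2); add R5.
Step 3: cheapest edge leaving the tree is R2—R5 (5); add R2.
Step 4: cheapest edge leaving the tree is R4—R8 (7); add R8.
Step 5: cheapest edge leaving the tree is R5—R9 (7); add R9.
Step 6: cheapest edge leaving the tree is R6—R9 (1); add R6.
Step 7: cheapest edge leaving the tree is R1—R9 (6); add R1.
Step 8: cheapest edge leaving the tree is R2—R3 (16); add R3.
The 7th edge added is R1—R9.

R1-R9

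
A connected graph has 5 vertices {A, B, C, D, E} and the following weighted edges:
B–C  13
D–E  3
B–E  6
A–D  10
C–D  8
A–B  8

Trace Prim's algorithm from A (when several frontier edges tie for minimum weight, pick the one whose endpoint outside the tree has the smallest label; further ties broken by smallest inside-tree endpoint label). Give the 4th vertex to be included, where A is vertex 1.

D

Prim's algorithm from A:
Step 1: cheapest edge leaving the tree is A–B (8); add B.
Step 2: cheapest edge leaving the tree is B–E (6); add E.
Step 3: cheapest edge leaving the tree is D–E (3); add D.
Step 4: cheapest edge leaving the tree is C–D (8); add C.
Vertex order: A, B, E, D, C. The 4th vertex is D.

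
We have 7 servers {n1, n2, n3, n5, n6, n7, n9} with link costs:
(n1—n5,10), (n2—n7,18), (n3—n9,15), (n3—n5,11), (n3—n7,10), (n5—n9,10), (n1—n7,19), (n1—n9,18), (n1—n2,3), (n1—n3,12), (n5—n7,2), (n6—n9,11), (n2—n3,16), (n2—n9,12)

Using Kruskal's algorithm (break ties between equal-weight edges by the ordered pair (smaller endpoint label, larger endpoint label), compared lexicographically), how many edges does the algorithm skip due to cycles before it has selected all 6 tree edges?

1

Sort edges by weight, then run Kruskal:
n5—n7 (2): add — endpoints in different components.
n1—n2 (3): add — endpoints in different components.
n1—n5 (10): add — endpoints in different components.
n3—n7 (10): add — endpoints in different components.
n5—n9 (10): add — endpoints in different components.
n3—n5 (11): skip — n5 and n3 already connected.
n6—n9 (11): add — endpoints in different components.
Edges rejected before the tree was complete: 1.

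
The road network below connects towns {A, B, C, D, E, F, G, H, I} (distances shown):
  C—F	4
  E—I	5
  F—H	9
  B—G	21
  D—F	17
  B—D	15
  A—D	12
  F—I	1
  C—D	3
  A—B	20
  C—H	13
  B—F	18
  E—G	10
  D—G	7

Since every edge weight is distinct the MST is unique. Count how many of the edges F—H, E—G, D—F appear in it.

1

Kruskal's algorithm — process edges by increasing weight (ties by edge label):
F—I (1): add — endpoints in different components.
C—D (3): add — endpoints in different components.
C—F (4): add — endpoints in different components.
E—I (5): add — endpoints in different components.
D—G (7): add — endpoints in different components.
F—H (9): add — endpoints in different components.
E—G (10): skip — E and G already connected.
A—D (12): add — endpoints in different components.
C—H (13): skip — C and H already connected.
B—D (15): add — endpoints in different components.
MST edge set: {F—I, C—D, C—F, E—I, D—G, F—H, A—D, B—D}.
Of the listed edges, {F—H} are in the MST → 1.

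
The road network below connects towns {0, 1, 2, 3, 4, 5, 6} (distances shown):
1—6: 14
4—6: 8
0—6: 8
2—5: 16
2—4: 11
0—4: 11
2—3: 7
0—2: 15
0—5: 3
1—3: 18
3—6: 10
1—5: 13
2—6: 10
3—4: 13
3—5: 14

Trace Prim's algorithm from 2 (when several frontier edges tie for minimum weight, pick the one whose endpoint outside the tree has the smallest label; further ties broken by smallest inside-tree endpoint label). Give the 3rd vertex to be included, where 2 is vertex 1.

6

Grow the tree from 2 using Prim:
Step 1: cheapest edge leaving the tree is 2—3 (7); add 3.
Step 2: cheapest edge leaving the tree is 2—6 (10); add 6.
Step 3: cheapest edge leaving the tree is 0—6 (8); add 0.
Step 4: cheapest edge leaving the tree is 0—5 (3); add 5.
Step 5: cheapest edge leaving the tree is 4—6 (8); add 4.
Step 6: cheapest edge leaving the tree is 1—5 (13); add 1.
Vertex order: 2, 3, 6, 0, 5, 4, 1. The 3rd vertex is 6.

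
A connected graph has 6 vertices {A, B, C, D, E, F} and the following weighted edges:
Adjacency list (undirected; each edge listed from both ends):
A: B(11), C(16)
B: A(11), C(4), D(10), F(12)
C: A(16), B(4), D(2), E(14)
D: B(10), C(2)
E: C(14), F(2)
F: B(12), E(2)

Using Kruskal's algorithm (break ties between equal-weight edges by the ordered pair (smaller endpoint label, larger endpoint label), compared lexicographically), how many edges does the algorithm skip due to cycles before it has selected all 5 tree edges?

Kruskal: consider edges lightest-first.
C—D (2): add. Components now {A} {B} {C,D} {E} {F}
E—F (2): add. Components now {A} {B} {C,D} {E,F}
B—C (4): add. Components now {A} {B,C,D} {E,F}
B—D (10): skip — B and D already connected.
A—B (11): add. Components now {A,B,C,D} {E,F}
B—F (12): add. Components now {A,B,C,D,E,F}
Edges rejected before the tree was complete: 1.

1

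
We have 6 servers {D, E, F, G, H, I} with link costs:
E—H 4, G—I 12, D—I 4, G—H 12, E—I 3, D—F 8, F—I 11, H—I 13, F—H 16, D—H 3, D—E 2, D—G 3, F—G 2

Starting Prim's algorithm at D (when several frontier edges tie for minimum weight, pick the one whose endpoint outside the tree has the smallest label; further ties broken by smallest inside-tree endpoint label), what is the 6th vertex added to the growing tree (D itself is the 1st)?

I

Prim's algorithm from D:
Step 1: frontier [D—E 2, D—G 3, D—H 3, D—I 4, D—F 8] → take D—E (2); add E.
Step 2: frontier [D—G 3, D—H 3, D—I 4, D—F 8, E—I 3, E—H 4] → take D—G (3); add G.
Step 3: frontier [D—H 3, D—I 4, D—F 8, E—I 3, E—H 4, F—G 2, G—H 12, G—I 12] → take F—G (2); add F.
Step 4: frontier [D—H 3, D—I 4, E—I 3, E—H 4, F—I 11, F—H 16, G—H 12, G—I 12] → take D—H (3); add H.
Step 5: frontier [D—I 4, E—I 3, F—I 11, G—I 12, H—I 13] → take E—I (3); add I.
Vertex order: D, E, G, F, H, I. The 6th vertex is I.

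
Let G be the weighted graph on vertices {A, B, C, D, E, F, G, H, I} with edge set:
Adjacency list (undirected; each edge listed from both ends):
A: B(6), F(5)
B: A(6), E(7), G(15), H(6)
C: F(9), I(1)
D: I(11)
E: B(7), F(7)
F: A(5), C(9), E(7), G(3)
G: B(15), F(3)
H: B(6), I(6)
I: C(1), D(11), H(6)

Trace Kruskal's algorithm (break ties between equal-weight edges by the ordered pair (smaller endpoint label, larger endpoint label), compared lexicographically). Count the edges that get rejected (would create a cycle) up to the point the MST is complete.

2

Kruskal: consider edges lightest-first.
C–I (1): add — endpoints in different components.
F–G (3): add — endpoints in different components.
A–F (5): add — endpoints in different components.
A–B (6): add — endpoints in different components.
B–H (6): add — endpoints in different components.
H–I (6): add — endpoints in different components.
B–E (7): add — endpoints in different components.
E–F (7): skip — E and F already connected.
C–F (9): skip — C and F already connected.
D–I (11): add — endpoints in different components.
Edges rejected before the tree was complete: 2.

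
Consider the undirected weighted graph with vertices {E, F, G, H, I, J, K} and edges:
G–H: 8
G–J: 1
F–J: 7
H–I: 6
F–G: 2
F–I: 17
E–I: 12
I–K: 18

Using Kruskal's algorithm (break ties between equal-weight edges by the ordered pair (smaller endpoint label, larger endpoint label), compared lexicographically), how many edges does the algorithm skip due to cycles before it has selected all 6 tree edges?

Kruskal: consider edges lightest-first.
G–J (1): add — endpoints in different components.
F–G (2): add — endpoints in different components.
H–I (6): add — endpoints in different components.
F–J (7): skip — F and J already connected.
G–H (8): add — endpoints in different components.
E–I (12): add — endpoints in different components.
F–I (17): skip — F and I already connected.
I–K (18): add — endpoints in different components.
Edges rejected before the tree was complete: 2.

2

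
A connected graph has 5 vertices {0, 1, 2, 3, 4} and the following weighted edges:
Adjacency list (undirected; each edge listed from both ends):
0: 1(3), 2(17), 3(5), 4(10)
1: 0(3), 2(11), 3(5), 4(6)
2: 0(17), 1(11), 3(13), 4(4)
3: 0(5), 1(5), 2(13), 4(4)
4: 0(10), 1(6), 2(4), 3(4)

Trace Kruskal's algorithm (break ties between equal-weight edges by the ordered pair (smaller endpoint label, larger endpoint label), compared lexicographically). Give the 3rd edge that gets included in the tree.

Sort edges by weight, then run Kruskal:
0-1 (3): add — endpoints in different components.
2-4 (4): add — endpoints in different components.
3-4 (4): add — endpoints in different components.
0-3 (5): add — endpoints in different components.
The 3rd edge added is 3-4.

3-4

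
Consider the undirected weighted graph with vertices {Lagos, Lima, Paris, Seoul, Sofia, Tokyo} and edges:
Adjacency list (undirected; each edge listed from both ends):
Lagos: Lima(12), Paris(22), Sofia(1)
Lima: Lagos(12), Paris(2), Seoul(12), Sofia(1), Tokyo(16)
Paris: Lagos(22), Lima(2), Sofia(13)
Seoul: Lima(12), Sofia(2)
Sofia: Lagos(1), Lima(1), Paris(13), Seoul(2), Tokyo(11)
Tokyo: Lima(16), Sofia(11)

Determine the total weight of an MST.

Kruskal: consider edges lightest-first.
Lagos—Sofia (1): add — endpoints in different components.
Lima—Sofia (1): add — endpoints in different components.
Lima—Paris (2): add — endpoints in different components.
Seoul—Sofia (2): add — endpoints in different components.
Sofia—Tokyo (11): add — endpoints in different components.
MST edges: Lagos—Sofia, Lima—Sofia, Lima—Paris, Seoul—Sofia, Sofia—Tokyo; total weight 1+1+2+2+11 = 17.

17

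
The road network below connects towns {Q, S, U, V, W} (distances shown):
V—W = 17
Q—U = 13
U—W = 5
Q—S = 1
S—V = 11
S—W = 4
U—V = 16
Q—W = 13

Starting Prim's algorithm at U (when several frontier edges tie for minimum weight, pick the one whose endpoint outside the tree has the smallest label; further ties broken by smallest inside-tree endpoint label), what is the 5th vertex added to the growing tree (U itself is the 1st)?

V

Prim's algorithm from U:
Step 1: cheapest edge leaving the tree is U—W (5); add W.
Step 2: cheapest edge leaving the tree is S—W (4); add S.
Step 3: cheapest edge leaving the tree is Q—S (1); add Q.
Step 4: cheapest edge leaving the tree is S—V (11); add V.
Vertex order: U, W, S, Q, V. The 5th vertex is V.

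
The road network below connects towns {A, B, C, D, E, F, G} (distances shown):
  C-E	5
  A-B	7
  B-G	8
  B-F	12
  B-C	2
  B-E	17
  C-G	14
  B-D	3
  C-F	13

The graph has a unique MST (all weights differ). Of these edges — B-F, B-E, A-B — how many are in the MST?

2

Kruskal's algorithm — process edges by increasing weight (ties by edge label):
B-C (2): add — endpoints in different components.
B-D (3): add — endpoints in different components.
C-E (5): add — endpoints in different components.
A-B (7): add — endpoints in different components.
B-G (8): add — endpoints in different components.
B-F (12): add — endpoints in different components.
MST edge set: {B-C, B-D, C-E, A-B, B-G, B-F}.
Of the listed edges, {B-F, A-B} are in the MST → 2.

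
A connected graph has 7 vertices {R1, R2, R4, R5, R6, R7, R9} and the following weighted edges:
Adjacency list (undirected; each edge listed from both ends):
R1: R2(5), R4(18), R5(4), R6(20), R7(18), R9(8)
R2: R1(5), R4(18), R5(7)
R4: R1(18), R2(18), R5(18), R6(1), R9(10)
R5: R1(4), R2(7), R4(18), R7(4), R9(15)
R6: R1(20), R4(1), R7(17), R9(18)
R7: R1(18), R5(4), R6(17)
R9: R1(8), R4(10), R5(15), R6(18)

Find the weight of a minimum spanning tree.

32

Kruskal's algorithm — process edges by increasing weight (ties by edge label):
R4–R6 (1): add — endpoints in different components.
R1–R5 (4): add — endpoints in different components.
R5–R7 (4): add — endpoints in different components.
R1–R2 (5): add — endpoints in different components.
R2–R5 (7): skip — R5 and R2 already connected.
R1–R9 (8): add — endpoints in different components.
R4–R9 (10): add — endpoints in different components.
MST edges: R4–R6, R1–R5, R5–R7, R1–R2, R1–R9, R4–R9; total weight 1+4+4+5+8+10 = 32.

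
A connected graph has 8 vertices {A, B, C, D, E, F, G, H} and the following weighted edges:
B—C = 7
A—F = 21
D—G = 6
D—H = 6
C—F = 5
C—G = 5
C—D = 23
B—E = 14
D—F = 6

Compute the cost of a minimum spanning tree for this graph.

64

Prim, starting at G.
Step 1: cheapest edge leaving the tree is C—G (5); add C.
Step 2: cheapest edge leaving the tree is C—F (5); add F.
Step 3: cheapest edge leaving the tree is D—F (6); add D.
Step 4: cheapest edge leaving the tree is D—H (6); add H.
Step 5: cheapest edge leaving the tree is B—C (7); add B.
Step 6: cheapest edge leaving the tree is B—E (14); add E.
Step 7: cheapest edge leaving the tree is A—F (21); add A.
MST edges: C—G, C—F, D—F, D—H, B—C, B—E, A—F; total weight 5+5+6+6+7+14+21 = 64.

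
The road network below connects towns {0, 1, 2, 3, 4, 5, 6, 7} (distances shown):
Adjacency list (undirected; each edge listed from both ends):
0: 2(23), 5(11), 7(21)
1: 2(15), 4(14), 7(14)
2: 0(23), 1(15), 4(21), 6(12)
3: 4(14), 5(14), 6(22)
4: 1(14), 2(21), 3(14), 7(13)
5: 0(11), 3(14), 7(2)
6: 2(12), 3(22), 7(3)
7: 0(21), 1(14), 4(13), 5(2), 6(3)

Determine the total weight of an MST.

Prim, starting at 3.
Step 1: frontier [3-4 14, 3-5 14, 3-6 22] → take 3-4 (14); add 4.
Step 2: frontier [3-5 14, 3-6 22, 4-7 13, 1-4 14, 2-4 21] → take 4-7 (13); add 7.
Step 3: frontier [3-5 14, 3-6 22, 1-4 14, 2-4 21, 5-7 2, 6-7 3, 1-7 14, 0-7 21] → take 5-7 (2); add 5.
Step 4: frontier [3-6 22, 1-4 14, 2-4 21, 0-5 11, 6-7 3, 1-7 14, 0-7 21] → take 6-7 (3); add 6.
Step 5: frontier [1-4 14, 2-4 21, 0-5 11, 2-6 12, 1-7 14, 0-7 21] → take 0-5 (11); add 0.
Step 6: frontier [0-2 23, 1-4 14, 2-4 21, 2-6 12, 1-7 14] → take 2-6 (12); add 2.
Step 7: frontier [1-2 15, 1-4 14, 1-7 14] → take 1-4 (14); add 1.
MST edges: 3-4, 4-7, 5-7, 6-7, 0-5, 2-6, 1-4; total weight 14+13+2+3+11+12+14 = 69.

69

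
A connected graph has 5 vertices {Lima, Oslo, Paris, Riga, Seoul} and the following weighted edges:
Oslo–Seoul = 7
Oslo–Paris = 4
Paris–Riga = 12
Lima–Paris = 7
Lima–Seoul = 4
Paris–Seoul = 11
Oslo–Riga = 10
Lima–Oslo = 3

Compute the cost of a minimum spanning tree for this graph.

21

Sort edges by weight, then run Kruskal:
Lima–Oslo (3): add — endpoints in different components.
Lima–Seoul (4): add — endpoints in different components.
Oslo–Paris (4): add — endpoints in different components.
Lima–Paris (7): skip — Lima and Paris already connected.
Oslo–Seoul (7): skip — Seoul and Oslo already connected.
Oslo–Riga (10): add — endpoints in different components.
MST edges: Lima–Oslo, Lima–Seoul, Oslo–Paris, Oslo–Riga; total weight 3+4+4+10 = 21.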